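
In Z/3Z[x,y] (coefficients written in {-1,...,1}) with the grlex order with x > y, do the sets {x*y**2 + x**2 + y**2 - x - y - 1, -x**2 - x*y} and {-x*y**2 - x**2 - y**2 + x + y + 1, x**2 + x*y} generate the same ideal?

Yes, the ideals are equal.

For a fixed monomial order, each ideal has a unique reduced Gröbner basis; comparing bases decides equality.
Buchberger on the first generating set:
f_1 = x*y**2 + x**2 + y**2 - x - y - 1, LT = x*y**2.
f_2 = -x**2 - x*y, LT = x**2.

S(f_1,f_2): lcm = x**2*y**2. S = -x*y**3 + x**3 + x*y**2 - x**2 - x*y - x.
  leading term x*y**3: subtract (-y)·f_1 from -x*y**3 + x**3 + x*y**2 - x**2 - x*y - x → x**3 + x**2*y + x*y**2 + y**3 - x**2 + x*y - y**2 - x - y
  leading term x**3: subtract (-x)·f_2 from x**3 + x**2*y + x*y**2 + y**3 - x**2 + x*y - y**2 - x - y → x*y**2 + y**3 - x**2 + x*y - y**2 - x - y
  leading term x*y**2: subtract (1)·f_1 from x*y**2 + y**3 - x**2 + x*y - y**2 - x - y → y**3 + x**2 + x*y + y**2 + 1
  leading term y**3: no divisor's leading term divides it; move y**3 to the remainder.
  leading term x**2: subtract (-1)·f_2 from x**2 + x*y + y**2 + 1 → y**2 + 1
  leading term y**2: no divisor's leading term divides it; move y**2 to the remainder.
  leading term 1: no divisor's leading term divides it; move 1 to the remainder.
  remainder y**3 + y**2 + 1 ≠ 0; add g_3 = y**3 + y**2 + 1 to the basis.

The other S-polynomials (S(f_1,g_3), S(f_2,g_3)) all reduce to 0 modulo the current basis, so we have a Gröbner basis.
Inter-reduce: drop elements whose leading term is divisible by another's, tail-reduce, and make monic.
Reduced Gröbner basis: {x*y**2 - x*y + y**2 - x - y - 1, y**3 + y**2 + 1, x**2 + x*y}.

Buchberger on the second generating set:
h_1 = -x*y**2 - x**2 - y**2 + x + y + 1, LT = x*y**2.
h_2 = x**2 + x*y, LT = x**2.

S(h_1,h_2): lcm = x**2*y**2. S = -x*y**3 + x**3 + x*y**2 - x**2 - x*y - x.
  leading term x*y**3: subtract (y)·h_1 from -x*y**3 + x**3 + x*y**2 - x**2 - x*y - x → x**3 + x**2*y + x*y**2 + y**3 - x**2 + x*y - y**2 - x - y
  leading term x**3: subtract (x)·h_2 from x**3 + x**2*y + x*y**2 + y**3 - x**2 + x*y - y**2 - x - y → x*y**2 + y**3 - x**2 + x*y - y**2 - x - y
  leading term x*y**2: subtract (-1)·h_1 from x*y**2 + y**3 - x**2 + x*y - y**2 - x - y → y**3 + x**2 + x*y + y**2 + 1
  leading term y**3: no divisor's leading term divides it; move y**3 to the remainder.
  leading term x**2: subtract (1)·h_2 from x**2 + x*y + y**2 + 1 → y**2 + 1
  leading term y**2: no divisor's leading term divides it; move y**2 to the remainder.
  leading term 1: no divisor's leading term divides it; move 1 to the remainder.
  remainder y**3 + y**2 + 1 ≠ 0; add k_3 = y**3 + y**2 + 1 to the basis.

The other S-polynomials (S(h_1,k_3), S(h_2,k_3)) all reduce to 0 modulo the current basis, so we have a Gröbner basis.
Inter-reduce: drop elements whose leading term is divisible by another's, tail-reduce, and make monic.
Reduced Gröbner basis: {x*y**2 - x*y + y**2 - x - y - 1, y**3 + y**2 + 1, x**2 + x*y}.

The two bases agree; hence the ideals are identical.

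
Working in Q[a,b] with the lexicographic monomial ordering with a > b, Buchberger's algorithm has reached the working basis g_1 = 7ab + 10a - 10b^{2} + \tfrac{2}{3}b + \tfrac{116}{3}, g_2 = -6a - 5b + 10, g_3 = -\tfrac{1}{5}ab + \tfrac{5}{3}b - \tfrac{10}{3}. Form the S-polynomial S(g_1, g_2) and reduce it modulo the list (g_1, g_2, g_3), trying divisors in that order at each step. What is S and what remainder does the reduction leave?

lcm(LM(g_1), LM(g_2)) = ab.
S = (lcm/LT(g_1))·g_1 − (lcm/LT(g_2))·g_2 = \tfrac{10}{7}a - \tfrac{95}{42}b^{2} + \tfrac{37}{21}b + \tfrac{116}{21}.
Reduce S modulo (g_1, g_2, g_3) in that order:
  leading term a: subtract (-\tfrac{5}{21})·g_2 from \tfrac{10}{7}a - \tfrac{95}{42}b^{2} + \tfrac{37}{21}b + \tfrac{116}{21} → -\tfrac{95}{42}b^{2} + \tfrac{4}{7}b + \tfrac{166}{21}
  leading term b^{2}: no divisor's leading term divides it; move -\tfrac{95}{42}b^{2} to the remainder.
  leading term b: no divisor's leading term divides it; move \tfrac{4}{7}b to the remainder.
  leading term 1: no divisor's leading term divides it; move \tfrac{166}{21} to the remainder.
The remainder -\tfrac{95}{42}b^{2} + \tfrac{4}{7}b + \tfrac{166}{21} is nonzero, so it would be added as the next basis element.

S(g_1, g_2) = \tfrac{10}{7}a - \tfrac{95}{42}b^{2} + \tfrac{37}{21}b + \tfrac{116}{21}; remainder on division = -\tfrac{95}{42}b^{2} + \tfrac{4}{7}b + \tfrac{166}{21}.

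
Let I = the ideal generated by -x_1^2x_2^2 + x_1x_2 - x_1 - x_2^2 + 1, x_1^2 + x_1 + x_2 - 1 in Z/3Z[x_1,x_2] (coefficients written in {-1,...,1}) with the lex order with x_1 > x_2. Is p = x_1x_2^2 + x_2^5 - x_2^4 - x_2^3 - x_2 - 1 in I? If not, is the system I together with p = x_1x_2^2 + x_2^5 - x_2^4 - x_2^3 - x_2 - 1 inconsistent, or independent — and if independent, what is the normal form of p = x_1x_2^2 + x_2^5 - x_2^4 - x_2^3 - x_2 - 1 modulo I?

x_1x_2^2 + x_2^5 - x_2^4 - x_2^3 - x_2 - 1 lies in I (it reduces to 0).

First compute the reduced Gröbner basis of I by Buchberger's algorithm.
f_1 = -x_1^2x_2^2 + x_1x_2 - x_1 - x_2^2 + 1, LT = x_1^2x_2^2.
f_2 = x_1^2 + x_1 + x_2 - 1, LT = x_1^2.

S(f_1,f_2): lcm = x_1^2x_2^2. S = -x_1x_2^2 - x_1x_2 + x_1 - x_2^3 - x_2^2 - 1.
  reduce S modulo (f_1, f_2):
  remainder -x_1x_2^2 - x_1x_2 + x_1 - x_2^3 - x_2^2 - 1 ≠ 0; add h_3 = -x_1x_2^2 - x_1x_2 + x_1 - x_2^3 - x_2^2 - 1 to the basis.

S(f_1,h_3): lcm = x_1^2x_2^2. S = -x_1^2x_2 + x_1^2 - x_1x_2^3 - x_1x_2^2 - x_1x_2 + x_2^2 - 1.
  reduce S modulo (f_1, f_2, h_3):
  remainder -x_1x_2 - x_1 + x_2^4 + x_2^3 - x_2^2 - x_2 ≠ 0; add h_4 = -x_1x_2 - x_1 + x_2^4 + x_2^3 - x_2^2 - x_2 to the basis.

S(f_1,h_4): lcm = x_1^2x_2^2. S = -x_1^2x_2 + x_1x_2^5 + x_1x_2^4 - x_1x_2^3 - x_1x_2^2 - x_1x_2 + x_1 + x_2^2 - 1.
  reduce S modulo (f_1, f_2, h_3, h_4):
  remainder -x_1 - x_2^6 - x_2^5 + x_2^4 + x_2^3 - x_2^2 + x_2 ≠ 0; add h_5 = -x_1 - x_2^6 - x_2^5 + x_2^4 + x_2^3 - x_2^2 + x_2 to the basis.

S(f_2,h_4): lcm = x_1^2x_2. S = -x_1^2 + x_1x_2^4 + x_1x_2^3 - x_1x_2^2 + x_2^2 - x_2.
  reduce S modulo (f_1, f_2, h_3, h_4, h_5):
  remainder -x_2^6 + x_2^5 + x_2^3 - x_2^2 + x_2 - 1 ≠ 0; add h_6 = -x_2^6 + x_2^5 + x_2^3 - x_2^2 + x_2 - 1 to the basis.

The other S-polynomials (S(f_2,h_3), S(h_3,h_4), S(f_1,h_5), S(f_2,h_5), S(h_3,h_5), S(h_4,h_5), S(f_1,h_6), S(f_2,h_6), S(h_3,h_6), S(h_4,h_6), S(h_5,h_6)) all reduce to 0 modulo the current basis, so we have a Gröbner basis.
Inter-reduce: drop elements whose leading term is divisible by another's, tail-reduce, and make monic.
Reduced Gröbner basis: {x_1 - x_2^5 - x_2^4 - 1, x_2^6 - x_2^5 - x_2^3 + x_2^2 - x_2 + 1}.
Label its elements g_1 = x_1 - x_2^5 - x_2^4 - 1, g_2 = x_2^6 - x_2^5 - x_2^3 + x_2^2 - x_2 + 1.

Reduce p = x_1x_2^2 + x_2^5 - x_2^4 - x_2^3 - x_2 - 1 modulo G:
  leading term x_1x_2^2: subtract (x_2^2)·g_1 from x_1x_2^2 + x_2^5 - x_2^4 - x_2^3 - x_2 - 1 → x_2^7 + x_2^6 + x_2^5 - x_2^4 - x_2^3 + x_2^2 - x_2 - 1
  leading term x_2^7: subtract (x_2)·g_2 from x_2^7 + x_2^6 + x_2^5 - x_2^4 - x_2^3 + x_2^2 - x_2 - 1 → -x_2^6 + x_2^5 + x_2^3 - x_2^2 + x_2 - 1
  leading term x_2^6: subtract (-1)·g_2 from -x_2^6 + x_2^5 + x_2^3 - x_2^2 + x_2 - 1 → 0
  normal form = 0.
Since the normal form is 0, p ∈ I.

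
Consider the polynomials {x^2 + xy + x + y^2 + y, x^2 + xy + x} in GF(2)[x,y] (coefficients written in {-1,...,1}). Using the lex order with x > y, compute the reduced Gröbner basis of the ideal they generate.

f_1 = x^2 + xy + x + y^2 + y, LT = x^2.
f_2 = x^2 + xy + x, LT = x^2.

S(f_1,f_2): lcm = x^2. S = y^2 + y.
  reduce S modulo (f_1, f_2):
  remainder y^2 + y ≠ 0; add g_3 = y^2 + y to the basis.

The other S-polynomials (S(f_1,g_3), S(f_2,g_3)) all reduce to 0 modulo the current basis, so we have a Gröbner basis.
Inter-reduce: drop elements whose leading term is divisible by another's, tail-reduce, and make monic.

G = {x^2 + xy + x, y^2 + y}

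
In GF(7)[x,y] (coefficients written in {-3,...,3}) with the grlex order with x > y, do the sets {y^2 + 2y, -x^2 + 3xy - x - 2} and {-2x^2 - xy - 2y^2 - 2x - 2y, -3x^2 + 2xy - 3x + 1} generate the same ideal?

No, the ideals differ.

Equality of ideals is decidable: compute both reduced Gröbner bases (unique for the ordering) and check whether they agree.
Buchberger on the first generating set:
f_1 = y^2 + 2y, LT = y^2.
f_2 = -x^2 + 3xy - x - 2, LT = x^2.

The S-polynomials (S(f_1,f_2)) all reduce to 0 modulo the current basis, so we have a Gröbner basis.
Inter-reduce: drop elements whose leading term is divisible by another's, tail-reduce, and make monic.
Reduced Gröbner basis: {x^2 - 3xy + x + 2, y^2 + 2y}.

Buchberger on the second generating set:
h_1 = -2x^2 - xy - 2y^2 - 2x - 2y, LT = x^2.
h_2 = -3x^2 + 2xy - 3x + 1, LT = x^2.

S(h_1,h_2): lcm = x^2. S = y^2 + y - 2.
  leading term y^2: no divisor's leading term divides it; move y^2 to the remainder.
  leading term y: no divisor's leading term divides it; move y to the remainder.
  leading term 1: no divisor's leading term divides it; move -2 to the remainder.
  remainder y^2 + y - 2 ≠ 0; add k_3 = y^2 + y - 2 to the basis.

The other S-polynomials (S(h_1,k_3), S(h_2,k_3)) all reduce to 0 modulo the current basis, so we have a Gröbner basis.
Inter-reduce: drop elements whose leading term is divisible by another's, tail-reduce, and make monic.
Reduced Gröbner basis: {x^2 - 3xy + x + 2, y^2 + y - 2}.

These differ, so the ideals are not equal.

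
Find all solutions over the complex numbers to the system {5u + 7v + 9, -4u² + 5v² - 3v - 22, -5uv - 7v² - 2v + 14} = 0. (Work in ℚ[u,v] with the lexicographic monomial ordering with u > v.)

Compute a lex Gröbner basis by Buchberger's algorithm.
f_1 = 5u + 7v + 9, LT = u.
f_2 = -4u² + 5v² - 3v - 22, LT = u².
f_3 = -5uv - 7v² - 2v + 14, LT = uv.

S(f_1,f_2): lcm = u². S = 7/5uv + 9/5u + 5/4v² - ¾v - 11/2.
  leading term uv: subtract (7/25v)·f_1 from 7/5uv + 9/5u + 5/4v² - ¾v - 11/2 → 9/5u - 71/100v² - 327/100v - 11/2
  leading term u: subtract (9/25)·f_1 from 9/5u - 71/100v² - 327/100v - 11/2 → -71/100v² - 579/100v - 437/50
  leading term v²: no divisor's leading term divides it; move -71/100v² to the remainder.
  leading term v: no divisor's leading term divides it; move -579/100v to the remainder.
  leading term 1: no divisor's leading term divides it; move -437/50 to the remainder.
  remainder -71/100v² - 579/100v - 437/50 ≠ 0; add h_4 = -71/100v² - 579/100v - 437/50 to the basis.

S(f_1,f_3): lcm = uv. S = 7/5v + 14/5.
  leading term v: no divisor's leading term divides it; move 7/5v to the remainder.
  leading term 1: no divisor's leading term divides it; move 14/5 to the remainder.
  remainder 7/5v + 14/5 ≠ 0; add h_5 = 7/5v + 14/5 to the basis.

S(f_2,f_3): lcm = u²v. S = -7/5uv² - ⅖uv + 14/5u - 5/4v³ + ¾v² + 11/2v.
  leading term uv²: subtract (-7/25v²)·f_1 from -7/5uv² - ⅖uv + 14/5u - 5/4v³ + ¾v² + 11/2v → -⅖uv + 14/5u + 71/100v³ + 327/100v² + 11/2v
  leading term uv: subtract (-2/25v)·f_1 from -⅖uv + 14/5u + 71/100v³ + 327/100v² + 11/2v → 14/5u + 71/100v³ + 383/100v² + 311/50v
  leading term u: subtract (14/25)·f_1 from 14/5u + 71/100v³ + 383/100v² + 311/50v → 71/100v³ + 383/100v² + 23/10v - 126/25
  leading term v³: subtract (-v)·h_4 from 71/100v³ + 383/100v² + 23/10v - 126/25 → -49/25v² - 161/25v - 126/25
  leading term v²: subtract (196/71)·h_4 from -49/25v² - 161/25v - 126/25 → 3388/355v + 6776/355
  leading term v: subtract (484/71)·h_5 from 3388/355v + 6776/355 → 0
  remainder 0.

S(f_1,h_4): leading monomials are coprime, so the S-polynomial reduces to 0 (Buchberger's first criterion).
S(f_2,h_4): leading monomials are coprime, so the S-polynomial reduces to 0 (Buchberger's first criterion).
S(f_3,h_4): lcm = uv². S = -579/71uv - 874/71u + 7/5v³ + ⅖v² - 14/5v.
  leading term uv: subtract (-579/355v)·f_1 from -579/71uv - 874/71u + 7/5v³ + ⅖v² - 14/5v → -874/71u + 7/5v³ + 839/71v² + 4217/355v
  leading term u: subtract (-874/355)·f_1 from -874/71u + 7/5v³ + 839/71v² + 4217/355v → 7/5v³ + 839/71v² + 2067/71v + 7866/355
  leading term v³: subtract (-140/71v)·h_4 from 7/5v³ + 839/71v² + 2067/71v + 7866/355 → ⅖v² + 4217/355v + 7866/355
  leading term v²: subtract (-40/71)·h_4 from ⅖v² + 4217/355v + 7866/355 → 3059/355v + 6118/355
  leading term v: subtract (437/71)·h_5 from 3059/355v + 6118/355 → 0
  remainder 0.

S(f_1,h_5): leading monomials are coprime, so the S-polynomial reduces to 0 (Buchberger's first criterion).
S(f_2,h_5): leading monomials are coprime, so the S-polynomial reduces to 0 (Buchberger's first criterion).
S(f_3,h_5): lcm = uv. S = -2u + 7/5v² + ⅖v - 14/5.
  leading term u: subtract (-⅖)·f_1 from -2u + 7/5v² + ⅖v - 14/5 → 7/5v² + 16/5v + ⅘
  leading term v²: subtract (-140/71)·h_4 from 7/5v² + 16/5v + ⅘ → -2917/355v - 5834/355
  leading term v: subtract (-2917/497)·h_5 from -2917/355v - 5834/355 → 0
  remainder 0.

S(h_4,h_5): lcm = v². S = 437/71v + 874/71.
  leading term v: subtract (2185/497)·h_5 from 437/71v + 874/71 → 0
  remainder 0.

Every S-polynomial of the final basis reduces to 0, so we have a Gröbner basis.
Inter-reduce: drop elements whose leading term is divisible by another's, tail-reduce, and make monic.
Reduced Gröbner basis: {u - 1, v + 2}.

From the last basis element, v + 2 = 0, so v takes values in {-2}. Each choice, substituted upward through the basis, yields the corresponding point(s) of the solution set.
  v = -2: the earlier basis element becomes u - 1 = 0, giving u = 1 — point (1, -2).
Each listed point satisfies every original equation (direct substitution).

{(1, -2)}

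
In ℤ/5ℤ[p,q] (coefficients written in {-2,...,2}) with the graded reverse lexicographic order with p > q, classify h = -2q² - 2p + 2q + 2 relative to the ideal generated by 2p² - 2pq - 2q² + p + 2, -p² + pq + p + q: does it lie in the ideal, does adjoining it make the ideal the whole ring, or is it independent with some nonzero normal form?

-2q² - 2p + 2q + 2 lies in I (it reduces to 0).

First compute the reduced Gröbner basis of I by Buchberger's algorithm.
f_1 = 2p² - 2pq - 2q² + p + 2, LT = p².
f_2 = -p² + pq + p + q, LT = p².

S(f_1,f_2): lcm = p². S = -q² - p + q + 1.
  reduce S modulo (f_1, f_2):
  remainder -q² - p + q + 1 ≠ 0; add k_3 = -q² - p + q + 1 to the basis.

The other S-polynomials (S(f_1,k_3), S(f_2,k_3)) all reduce to 0 modulo the current basis, so we have a Gröbner basis.
Inter-reduce: drop elements whose leading term is divisible by another's, tail-reduce, and make monic.
Reduced Gröbner basis: {p² - pq - p - q, q² + p - q - 1}.
Label its elements g_1 = p² - pq - p - q, g_2 = q² + p - q - 1.

Reduce h = -2q² - 2p + 2q + 2 modulo G:
  leading term q²: subtract (-2)·g_2 from -2q² - 2p + 2q + 2 → 0
  normal form = 0.
Since the normal form is 0, h ∈ I.

The remainder on division by a Gröbner basis is unique — it is the normal form.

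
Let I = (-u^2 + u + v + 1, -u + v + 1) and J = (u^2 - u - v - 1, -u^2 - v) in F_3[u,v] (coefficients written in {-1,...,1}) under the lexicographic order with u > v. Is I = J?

Equality of ideals is decidable: compute both reduced Gröbner bases (unique for the ordering) and check whether they agree.
Buchberger on the first generating set:
f_1 = -u^2 + u + v + 1, LT = u^2.
f_2 = -u + v + 1, LT = u.

S(f_1,f_2): lcm = u^2. S = uv - v - 1.
  leading term uv: subtract (-v)·f_2 from uv - v - 1 → v^2 - 1
  leading term v^2: no divisor's leading term divides it; move v^2 to the remainder.
  leading term 1: no divisor's leading term divides it; move -1 to the remainder.
  remainder v^2 - 1 ≠ 0; add g_3 = v^2 - 1 to the basis.

S(f_1,g_3): leading monomials are coprime, so the S-polynomial reduces to 0 (Buchberger's first criterion).
S(f_2,g_3): leading monomials are coprime, so the S-polynomial reduces to 0 (Buchberger's first criterion).
Every S-polynomial of the final basis reduces to 0, so we have a Gröbner basis.
Inter-reduce: drop elements whose leading term is divisible by another's, tail-reduce, and make monic.
Reduced Gröbner basis: {u - v - 1, v^2 - 1}.

Buchberger on the second generating set:
h_1 = u^2 - u - v - 1, LT = u^2.
h_2 = -u^2 - v, LT = u^2.

S(h_1,h_2): lcm = u^2. S = -u + v - 1.
  leading term u: no divisor's leading term divides it; move -u to the remainder.
  leading term v: no divisor's leading term divides it; move v to the remainder.
  leading term 1: no divisor's leading term divides it; move -1 to the remainder.
  remainder -u + v - 1 ≠ 0; add k_3 = -u + v - 1 to the basis.

S(h_1,k_3): lcm = u^2. S = uv + u - v - 1.
  leading term uv: subtract (-v)·k_3 from uv + u - v - 1 → u + v^2 + v - 1
  leading term u: subtract (-1)·k_3 from u + v^2 + v - 1 → v^2 - v + 1
  leading term v^2: no divisor's leading term divides it; move v^2 to the remainder.
  leading term v: no divisor's leading term divides it; move -v to the remainder.
  leading term 1: no divisor's leading term divides it; move 1 to the remainder.
  remainder v^2 - v + 1 ≠ 0; add k_4 = v^2 - v + 1 to the basis.

S(h_2,k_3): lcm = u^2. S = uv - u + v.
  leading term uv: subtract (-v)·k_3 from uv - u + v → -u + v^2
  leading term u: subtract (1)·k_3 from -u + v^2 → v^2 - v + 1
  leading term v^2: subtract (1)·k_4 from v^2 - v + 1 → 0
  remainder 0.

S(h_1,k_4): leading monomials are coprime, so the S-polynomial reduces to 0 (Buchberger's first criterion).
S(h_2,k_4): leading monomials are coprime, so the S-polynomial reduces to 0 (Buchberger's first criterion).
S(k_3,k_4): leading monomials are coprime, so the S-polynomial reduces to 0 (Buchberger's first criterion).
Every S-polynomial of the final basis reduces to 0, so we have a Gröbner basis.
Inter-reduce: drop elements whose leading term is divisible by another's, tail-reduce, and make monic.
Reduced Gröbner basis: {u - v + 1, v^2 - v + 1}.

The bases are distinct; the ideals are different.

No, the ideals differ.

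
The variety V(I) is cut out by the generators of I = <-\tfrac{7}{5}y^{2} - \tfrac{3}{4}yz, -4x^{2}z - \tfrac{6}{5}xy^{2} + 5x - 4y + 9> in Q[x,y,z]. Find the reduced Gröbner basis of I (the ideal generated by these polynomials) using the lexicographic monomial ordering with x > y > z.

G = {x^{2}z - \tfrac{9}{56}xyz - \tfrac{5}{4}x + y - \tfrac{9}{4}, y^{2} + \tfrac{15}{28}yz}

f_1 = -\tfrac{7}{5}y^{2} - \tfrac{3}{4}yz, LT = y^{2}.
f_2 = -4x^{2}z - \tfrac{6}{5}xy^{2} + 5x - 4y + 9, LT = x^{2}z.

The S-polynomials (S(f_1,f_2)) all reduce to 0 modulo the current basis, so we have a Gröbner basis.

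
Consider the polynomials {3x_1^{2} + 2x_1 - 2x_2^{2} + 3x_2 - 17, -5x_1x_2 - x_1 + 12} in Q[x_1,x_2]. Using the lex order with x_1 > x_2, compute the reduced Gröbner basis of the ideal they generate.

Buchberger's algorithm terminates because the ascending chain of leading-term ideals stabilizes.

f_1 = 3x_1^{2} + 2x_1 - 2x_2^{2} + 3x_2 - 17, LT = x_1^{2}.
f_2 = -5x_1x_2 - x_1 + 12, LT = x_1x_2.

S(f_1,f_2): lcm = x_1^{2}x_2. S = -\tfrac{1}{5}x_1^{2} + \tfrac{2}{3}x_1x_2 + \tfrac{12}{5}x_1 - \tfrac{2}{3}x_2^{3} + x_2^{2} - \tfrac{17}{3}x_2.
  reduce S modulo (f_1, f_2):
  remainder \tfrac{12}{5}x_1 - \tfrac{2}{3}x_2^{3} + \tfrac{13}{15}x_2^{2} - \tfrac{82}{15}x_2 + \tfrac{7}{15} ≠ 0; add g_3 = \tfrac{12}{5}x_1 - \tfrac{2}{3}x_2^{3} + \tfrac{13}{15}x_2^{2} - \tfrac{82}{15}x_2 + \tfrac{7}{15} to the basis.

S(f_2,g_3): lcm = x_1x_2. S = \tfrac{1}{5}x_1 + \tfrac{5}{18}x_2^{4} - \tfrac{13}{36}x_2^{3} + \tfrac{41}{18}x_2^{2} - \tfrac{7}{36}x_2 - \tfrac{12}{5}.
  reduce S modulo (f_1, f_2, g_3):
  remainder \tfrac{5}{18}x_2^{4} - \tfrac{11}{36}x_2^{3} + \tfrac{397}{180}x_2^{2} + \tfrac{47}{180}x_2 - \tfrac{439}{180} ≠ 0; add g_4 = \tfrac{5}{18}x_2^{4} - \tfrac{11}{36}x_2^{3} + \tfrac{397}{180}x_2^{2} + \tfrac{47}{180}x_2 - \tfrac{439}{180} to the basis.

The other S-polynomials (S(f_1,g_3), S(f_1,g_4), S(f_2,g_4), S(g_3,g_4)) all reduce to 0 modulo the current basis, so we have a Gröbner basis.
Inter-reduce: drop elements whose leading term is divisible by another's, tail-reduce, and make monic.

G = {x_1 - \tfrac{5}{18}x_2^{3} + \tfrac{13}{36}x_2^{2} - \tfrac{41}{18}x_2 + \tfrac{7}{36}, x_2^{4} - \tfrac{11}{10}x_2^{3} + \tfrac{397}{50}x_2^{2} + \tfrac{47}{50}x_2 - \tfrac{439}{50}}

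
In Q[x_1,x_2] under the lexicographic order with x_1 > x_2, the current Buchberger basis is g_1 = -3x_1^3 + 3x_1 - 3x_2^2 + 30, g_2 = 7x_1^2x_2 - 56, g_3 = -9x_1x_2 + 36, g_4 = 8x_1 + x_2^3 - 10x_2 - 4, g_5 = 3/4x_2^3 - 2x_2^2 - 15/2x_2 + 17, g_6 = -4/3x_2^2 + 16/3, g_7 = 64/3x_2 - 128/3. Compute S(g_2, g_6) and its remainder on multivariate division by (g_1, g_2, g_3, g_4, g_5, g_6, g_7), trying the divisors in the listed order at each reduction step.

S(g_2, g_6) = 4x_1^2 - 8x_2; remainder on division = 0.

lcm(LM(g_2), LM(g_6)) = x_1^2x_2^2.
S = (lcm/LT(g_2))·g_2 − (lcm/LT(g_6))·g_6 = 4x_1^2 - 8x_2.
Reduce S modulo (g_1, g_2, g_3, g_4, g_5, g_6, g_7) in that order:
  leading term x_1^2: subtract (1/2x_1)·g_4 from 4x_1^2 - 8x_2 → -1/2x_1x_2^3 + 5x_1x_2 + 2x_1 - 8x_2
  leading term x_1x_2^3: subtract (1/18x_2^2)·g_3 from -1/2x_1x_2^3 + 5x_1x_2 + 2x_1 - 8x_2 → 5x_1x_2 + 2x_1 - 2x_2^2 - 8x_2
  leading term x_1x_2: subtract (-5/9)·g_3 from 5x_1x_2 + 2x_1 - 2x_2^2 - 8x_2 → 2x_1 - 2x_2^2 - 8x_2 + 20
  leading term x_1: subtract (1/4)·g_4 from 2x_1 - 2x_2^2 - 8x_2 + 20 → -1/4x_2^3 - 2x_2^2 - 11/2x_2 + 21
  leading term x_2^3: subtract (-1/3)·g_5 from -1/4x_2^3 - 2x_2^2 - 11/2x_2 + 21 → -8/3x_2^2 - 8x_2 + 80/3
  leading term x_2^2: subtract (2)·g_6 from -8/3x_2^2 - 8x_2 + 80/3 → -8x_2 + 16
  leading term x_2: subtract (-3/8)·g_7 from -8x_2 + 16 → 0
The remainder is 0, so this S-polynomial contributes no new basis element.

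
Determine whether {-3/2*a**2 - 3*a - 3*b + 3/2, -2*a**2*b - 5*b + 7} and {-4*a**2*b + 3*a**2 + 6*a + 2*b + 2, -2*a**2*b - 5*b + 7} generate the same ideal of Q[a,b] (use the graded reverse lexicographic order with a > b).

Since reduced Gröbner bases are canonical representatives of ideals under a given ordering, it suffices to compute and compare them.
Buchberger on the first generating set:
f_1 = -3/2*a**2 - 3*a - 3*b + 3/2, LT = a**2.
f_2 = -2*a**2*b - 5*b + 7, LT = a**2*b.

S(f_1,f_2): lcm = a**2*b. S = 2*a*b + 2*b**2 - 7/2*b + 7/2.
  leading term a*b: no divisor's leading term divides it; move 2*a*b to the remainder.
  leading term b**2: no divisor's leading term divides it; move 2*b**2 to the remainder.
  leading term b: no divisor's leading term divides it; move -7/2*b to the remainder.
  leading term 1: no divisor's leading term divides it; move 7/2 to the remainder.
  remainder 2*a*b + 2*b**2 - 7/2*b + 7/2 ≠ 0; add g_3 = 2*a*b + 2*b**2 - 7/2*b + 7/2 to the basis.

S(f_1,g_3): lcm = a**2*b. S = -a*b**2 + 15/4*a*b + 2*b**2 - 7/4*a - b.
  leading term a*b**2: subtract (-1/2*b)·g_3 from -a*b**2 + 15/4*a*b + 2*b**2 - 7/4*a - b → b**3 + 15/4*a*b + 1/4*b**2 - 7/4*a + 3/4*b
  leading term b**3: no divisor's leading term divides it; move b**3 to the remainder.
  leading term a*b: subtract (15/8)·g_3 from 15/4*a*b + 1/4*b**2 - 7/4*a + 3/4*b → -7/2*b**2 - 7/4*a + 117/16*b - 105/16
  leading term b**2: no divisor's leading term divides it; move -7/2*b**2 to the remainder.
  leading term a: no divisor's leading term divides it; move -7/4*a to the remainder.
  leading term b: no divisor's leading term divides it; move 117/16*b to the remainder.
  leading term 1: no divisor's leading term divides it; move -105/16 to the remainder.
  remainder b**3 - 7/2*b**2 - 7/4*a + 117/16*b - 105/16 ≠ 0; add g_4 = b**3 - 7/2*b**2 - 7/4*a + 117/16*b - 105/16 to the basis.

The other S-polynomials (S(f_2,g_3), S(f_1,g_4), S(f_2,g_4), S(g_3,g_4)) all reduce to 0 modulo the current basis, so we have a Gröbner basis.
Inter-reduce: drop elements whose leading term is divisible by another's, tail-reduce, and make monic.
Reduced Gröbner basis: {b**3 - 7/2*b**2 - 7/4*a + 117/16*b - 105/16, a**2 + 2*a + 2*b - 1, a*b + b**2 - 7/4*b + 7/4}.

Buchberger on the second generating set:
h_1 = -4*a**2*b + 3*a**2 + 6*a + 2*b + 2, LT = a**2*b.
h_2 = -2*a**2*b - 5*b + 7, LT = a**2*b.

S(h_1,h_2): lcm = a**2*b. S = -3/4*a**2 - 3/2*a - 3*b + 3.
  leading term a**2: no divisor's leading term divides it; move -3/4*a**2 to the remainder.
  leading term a: no divisor's leading term divides it; move -3/2*a to the remainder.
  leading term b: no divisor's leading term divides it; move -3*b to the remainder.
  leading term 1: no divisor's leading term divides it; move 3 to the remainder.
  remainder -3/4*a**2 - 3/2*a - 3*b + 3 ≠ 0; add k_3 = -3/4*a**2 - 3/2*a - 3*b + 3 to the basis.

S(h_1,k_3): lcm = a**2*b. S = -3/4*a**2 - 2*a*b - 4*b**2 - 3/2*a + 7/2*b - 1/2.
  leading term a**2: subtract (1)·k_3 from -3/4*a**2 - 2*a*b - 4*b**2 - 3/2*a + 7/2*b - 1/2 → -2*a*b - 4*b**2 + 13/2*b - 7/2
  leading term a*b: no divisor's leading term divides it; move -2*a*b to the remainder.
  leading term b**2: no divisor's leading term divides it; move -4*b**2 to the remainder.
  leading term b: no divisor's leading term divides it; move 13/2*b to the remainder.
  leading term 1: no divisor's leading term divides it; move -7/2 to the remainder.
  remainder -2*a*b - 4*b**2 + 13/2*b - 7/2 ≠ 0; add k_4 = -2*a*b - 4*b**2 + 13/2*b - 7/2 to the basis.

S(h_1,k_4): lcm = a**2*b. S = -2*a*b**2 - 3/4*a**2 + 13/4*a*b - 13/4*a - 1/2*b - 1/2.
  leading term a*b**2: subtract (b)·k_4 from -2*a*b**2 - 3/4*a**2 + 13/4*a*b - 13/4*a - 1/2*b - 1/2 → 4*b**3 - 3/4*a**2 + 13/4*a*b - 13/2*b**2 - 13/4*a + 3*b - 1/2
  leading term b**3: no divisor's leading term divides it; move 4*b**3 to the remainder.
  leading term a**2: subtract (1)·k_3 from -3/4*a**2 + 13/4*a*b - 13/2*b**2 - 13/4*a + 3*b - 1/2 → 13/4*a*b - 13/2*b**2 - 7/4*a + 6*b - 7/2
  leading term a*b: subtract (-13/8)·k_4 from 13/4*a*b - 13/2*b**2 - 7/4*a + 6*b - 7/2 → -13*b**2 - 7/4*a + 265/16*b - 147/16
  leading term b**2: no divisor's leading term divides it; move -13*b**2 to the remainder.
  leading term a: no divisor's leading term divides it; move -7/4*a to the remainder.
  leading term b: no divisor's leading term divides it; move 265/16*b to the remainder.
  leading term 1: no divisor's leading term divides it; move -147/16 to the remainder.
  remainder 4*b**3 - 13*b**2 - 7/4*a + 265/16*b - 147/16 ≠ 0; add k_5 = 4*b**3 - 13*b**2 - 7/4*a + 265/16*b - 147/16 to the basis.

The other S-polynomials (S(h_2,k_3), S(h_2,k_4), S(k_3,k_4), S(h_1,k_5), S(h_2,k_5), S(k_3,k_5), S(k_4,k_5)) all reduce to 0 modulo the current basis, so we have a Gröbner basis.
Inter-reduce: drop elements whose leading term is divisible by another's, tail-reduce, and make monic.
Reduced Gröbner basis: {b**3 - 13/4*b**2 - 7/16*a + 265/64*b - 147/64, a**2 + 2*a + 4*b - 4, a*b + 2*b**2 - 13/4*b + 7/4}.

These differ, so the ideals are not equal.

No, the ideals differ.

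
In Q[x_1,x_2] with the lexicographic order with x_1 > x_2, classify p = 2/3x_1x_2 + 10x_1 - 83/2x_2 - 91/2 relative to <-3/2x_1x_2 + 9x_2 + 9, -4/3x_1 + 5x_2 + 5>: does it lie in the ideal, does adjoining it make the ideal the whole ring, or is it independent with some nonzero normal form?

Adjoining 2/3x_1x_2 + 10x_1 - 83/2x_2 - 91/2 makes the ideal the whole ring: the system is inconsistent.

First compute the reduced Gröbner basis of I by Buchberger's algorithm.
f_1 = -3/2x_1x_2 + 9x_2 + 9, LT = x_1x_2.
f_2 = -4/3x_1 + 5x_2 + 5, LT = x_1.

S(f_1,f_2): lcm = x_1x_2. S = 15/4x_2^2 - 9/4x_2 - 6.
  leading term x_2^2: no divisor's leading term divides it; move 15/4x_2^2 to the remainder.
  leading term x_2: no divisor's leading term divides it; move -9/4x_2 to the remainder.
  leading term 1: no divisor's leading term divides it; move -6 to the remainder.
  remainder 15/4x_2^2 - 9/4x_2 - 6 ≠ 0; add h_3 = 15/4x_2^2 - 9/4x_2 - 6 to the basis.

The other S-polynomials (S(f_1,h_3), S(f_2,h_3)) all reduce to 0 modulo the current basis, so we have a Gröbner basis.
Inter-reduce: drop elements whose leading term is divisible by another's, tail-reduce, and make monic.
Reduced Gröbner basis: {x_1 - 15/4x_2 - 15/4, x_2^2 - 3/5x_2 - 8/5}.
Label its elements g_1 = x_1 - 15/4x_2 - 15/4, g_2 = x_2^2 - 3/5x_2 - 8/5.

Reduce p = 2/3x_1x_2 + 10x_1 - 83/2x_2 - 91/2 modulo G:
  leading term x_1x_2: subtract (2/3x_2)·g_1 from 2/3x_1x_2 + 10x_1 - 83/2x_2 - 91/2 → 10x_1 + 5/2x_2^2 - 39x_2 - 91/2
  leading term x_1: subtract (10)·g_1 from 10x_1 + 5/2x_2^2 - 39x_2 - 91/2 → 5/2x_2^2 - 3/2x_2 - 8
  leading term x_2^2: subtract (5/2)·g_2 from 5/2x_2^2 - 3/2x_2 - 8 → -4
  leading term 1: no divisor's leading term divides it; move -4 to the remainder.
  normal form = -4.
The normal form is nonzero, so p ∉ I. Since p minus its normal form lies in I, I + (p) = I + (r) where r = -4; decide whether this ideal is the whole ring.
Here r = -4 is a nonzero constant, hence a unit: 1 ∈ I + (p), the Gröbner basis of I + (p) is {1}, and the enlarged system has no common solution — adjoining p is inconsistent.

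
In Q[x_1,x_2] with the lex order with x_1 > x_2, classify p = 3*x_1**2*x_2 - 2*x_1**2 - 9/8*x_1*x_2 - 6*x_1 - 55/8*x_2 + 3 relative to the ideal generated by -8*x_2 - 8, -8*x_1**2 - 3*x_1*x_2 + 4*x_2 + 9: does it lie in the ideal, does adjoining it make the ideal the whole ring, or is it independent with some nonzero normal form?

3*x_1**2*x_2 - 2*x_1**2 - 9/8*x_1*x_2 - 6*x_1 - 55/8*x_2 + 3 is independent of I; its normal form modulo I is -27/4*x_1 + 27/4.

First compute the reduced Gröbner basis of I by Buchberger's algorithm.
f_1 = -8*x_2 - 8, LT = x_2.
f_2 = -8*x_1**2 - 3*x_1*x_2 + 4*x_2 + 9, LT = x_1**2.

The S-polynomials (S(f_1,f_2)) all reduce to 0 modulo the current basis, so we have a Gröbner basis.
Inter-reduce: drop elements whose leading term is divisible by another's, tail-reduce, and make monic.
Reduced Gröbner basis: {x_1**2 - 3/8*x_1 - 5/8, x_2 + 1}.
Label its elements g_1 = x_1**2 - 3/8*x_1 - 5/8, g_2 = x_2 + 1.

Reduce p = 3*x_1**2*x_2 - 2*x_1**2 - 9/8*x_1*x_2 - 6*x_1 - 55/8*x_2 + 3 modulo G:
  leading term x_1**2*x_2: subtract (3*x_2)·g_1 from 3*x_1**2*x_2 - 2*x_1**2 - 9/8*x_1*x_2 - 6*x_1 - 55/8*x_2 + 3 → -2*x_1**2 - 6*x_1 - 5*x_2 + 3
  leading term x_1**2: subtract (-2)·g_1 from -2*x_1**2 - 6*x_1 - 5*x_2 + 3 → -27/4*x_1 - 5*x_2 + 7/4
  leading term x_1: no divisor's leading term divides it; move -27/4*x_1 to the remainder.
  leading term x_2: subtract (-5)·g_2 from -5*x_2 + 7/4 → 27/4
  leading term 1: no divisor's leading term divides it; move 27/4 to the remainder.
  normal form = -27/4*x_1 + 27/4.
The normal form is nonzero, so p ∉ I. Since p minus its normal form lies in I, I + (p) = I + (r) where r = -27/4*x_1 + 27/4; decide whether this ideal is the whole ring.
Run Buchberger on G together with r (pairs among the g_i already reduce to 0 since G is a Gröbner basis):
g_1 = x_1**2 - 3/8*x_1 - 5/8, LT = x_1**2.
g_2 = x_2 + 1, LT = x_2.
r = -27/4*x_1 + 27/4, LT = x_1.

The S-polynomials (S(g_1,g_2), S(g_1,r), S(g_2,r)) all reduce to 0 modulo the current basis, so we have a Gröbner basis.
Inter-reduce: drop elements whose leading term is divisible by another's, tail-reduce, and make monic.
Reduced Gröbner basis: {x_1 - 1, x_2 + 1}.
The reduced Gröbner basis of I + (p) is {x_1 - 1, x_2 + 1} ≠ {1}, a proper ideal, so the enlarged system stays consistent: p is independent of I, with normal form -27/4*x_1 + 27/4.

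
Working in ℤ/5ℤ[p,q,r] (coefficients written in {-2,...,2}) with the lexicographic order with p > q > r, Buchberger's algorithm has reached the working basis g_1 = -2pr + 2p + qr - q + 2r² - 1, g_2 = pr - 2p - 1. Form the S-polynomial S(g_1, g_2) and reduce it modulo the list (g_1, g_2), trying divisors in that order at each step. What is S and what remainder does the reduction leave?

S(g_1, g_2) = p + 2qr - 2q - r² - 1; remainder on division = p + 2qr - 2q - r² - 1.

lcm(LM(g_1), LM(g_2)) = pr.
S = (lcm/LT(g_1))·g_1 − (lcm/LT(g_2))·g_2 = p + 2qr - 2q - r² - 1.
Reduce S modulo (g_1, g_2) in that order:
  leading term p: no divisor's leading term divides it; move p to the remainder.
  leading term qr: no divisor's leading term divides it; move 2qr to the remainder.
  leading term q: no divisor's leading term divides it; move -2q to the remainder.
  leading term r²: no divisor's leading term divides it; move -r² to the remainder.
  leading term 1: no divisor's leading term divides it; move -1 to the remainder.
The remainder p + 2qr - 2q - r² - 1 is nonzero, so it would be added as the next basis element.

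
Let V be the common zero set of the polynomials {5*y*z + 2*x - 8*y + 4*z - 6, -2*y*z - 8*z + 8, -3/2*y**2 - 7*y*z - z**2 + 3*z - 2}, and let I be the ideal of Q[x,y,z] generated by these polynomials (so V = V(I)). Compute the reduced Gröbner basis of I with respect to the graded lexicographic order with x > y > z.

G = {z**3 - 31*z**2 + 6*y + 54*z - 24, y**2 + 2/3*z**2 - 62/3*z + 20, y*z + 4*z - 4, x - 4*y - 8*z + 7}

f_1 = 5*y*z + 2*x - 8*y + 4*z - 6, LT = y*z.
f_2 = -2*y*z - 8*z + 8, LT = y*z.
f_3 = -3/2*y**2 - 7*y*z - z**2 + 3*z - 2, LT = y**2.

S(f_1,f_2): lcm = y*z. S = 2/5*x - 8/5*y - 16/5*z + 14/5.
  leading term x: no divisor's leading term divides it; move 2/5*x to the remainder.
  leading term y: no divisor's leading term divides it; move -8/5*y to the remainder.
  leading term z: no divisor's leading term divides it; move -16/5*z to the remainder.
  leading term 1: no divisor's leading term divides it; move 14/5 to the remainder.
  remainder 2/5*x - 8/5*y - 16/5*z + 14/5 ≠ 0; add g_4 = 2/5*x - 8/5*y - 16/5*z + 14/5 to the basis.

S(f_1,f_3): lcm = y**2*z. S = -14/3*y*z**2 - 2/3*z**3 + 2/5*x*y - 8/5*y**2 + 4/5*y*z + 2*z**2 - 6/5*y - 4/3*z.
  leading term y*z**2: subtract (-14/15*z)·f_1 from -14/3*y*z**2 - 2/3*z**3 + 2/5*x*y - 8/5*y**2 + 4/5*y*z + 2*z**2 - 6/5*y - 4/3*z → -2/3*z**3 + 2/5*x*y + 28/15*x*z - 8/5*y**2 - 20/3*y*z + 86/15*z**2 - 6/5*y - 104/15*z
  leading term z**3: no divisor's leading term divides it; move -2/3*z**3 to the remainder.
  leading term x*y: subtract (y)·g_4 from 2/5*x*y + 28/15*x*z - 8/5*y**2 - 20/3*y*z + 86/15*z**2 - 6/5*y - 104/15*z → 28/15*x*z - 52/15*y*z + 86/15*z**2 - 4*y - 104/15*z
  leading term x*z: subtract (14/3*z)·g_4 from 28/15*x*z - 52/15*y*z + 86/15*z**2 - 4*y - 104/15*z → 4*y*z + 62/3*z**2 - 4*y - 20*z
  leading term y*z: subtract (4/5)·f_1 from 4*y*z + 62/3*z**2 - 4*y - 20*z → 62/3*z**2 - 8/5*x + 12/5*y - 116/5*z + 24/5
  leading term z**2: no divisor's leading term divides it; move 62/3*z**2 to the remainder.
  leading term x: subtract (-4)·g_4 from -8/5*x + 12/5*y - 116/5*z + 24/5 → -4*y - 36*z + 16
  leading term y: no divisor's leading term divides it; move -4*y to the remainder.
  leading term z: no divisor's leading term divides it; move -36*z to the remainder.
  leading term 1: no divisor's leading term divides it; move 16 to the remainder.
  remainder -2/3*z**3 + 62/3*z**2 - 4*y - 36*z + 16 ≠ 0; add g_5 = -2/3*z**3 + 62/3*z**2 - 4*y - 36*z + 16 to the basis.

The other S-polynomials (S(f_2,f_3), S(f_1,g_4), S(f_2,g_4), S(f_3,g_4), S(f_1,g_5), S(f_2,g_5), S(f_3,g_5), S(g_4,g_5)) all reduce to 0 modulo the current basis, so we have a Gröbner basis.
Inter-reduce: drop elements whose leading term is divisible by another's, tail-reduce, and make monic.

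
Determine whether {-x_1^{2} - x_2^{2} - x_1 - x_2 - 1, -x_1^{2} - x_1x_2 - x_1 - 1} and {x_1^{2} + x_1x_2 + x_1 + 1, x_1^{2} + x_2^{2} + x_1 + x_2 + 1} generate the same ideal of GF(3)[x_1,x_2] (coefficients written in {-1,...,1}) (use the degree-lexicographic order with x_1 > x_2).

Equality of ideals is decidable: compute both reduced Gröbner bases (unique for the ordering) and check whether they agree.
Buchberger on the first generating set:
f_1 = -x_1^{2} - x_2^{2} - x_1 - x_2 - 1, LT = x_1^{2}.
f_2 = -x_1^{2} - x_1x_2 - x_1 - 1, LT = x_1^{2}.

S(f_1,f_2): lcm = x_1^{2}. S = -x_1x_2 + x_2^{2} + x_2.
  reduce S modulo (f_1, f_2):
  remainder -x_1x_2 + x_2^{2} + x_2 ≠ 0; add g_3 = -x_1x_2 + x_2^{2} + x_2 to the basis.

S(f_1,g_3): lcm = x_1^{2}x_2. S = x_1x_2^{2} + x_2^{3} - x_1x_2 + x_2^{2} + x_2.
  reduce S modulo (f_1, f_2, g_3):
  remainder -x_2^{3} + x_2^{2} ≠ 0; add g_4 = -x_2^{3} + x_2^{2} to the basis.

The other S-polynomials (S(f_2,g_3), S(f_1,g_4), S(f_2,g_4), S(g_3,g_4)) all reduce to 0 modulo the current basis, so we have a Gröbner basis.
Inter-reduce: drop elements whose leading term is divisible by another's, tail-reduce, and make monic.
Reduced Gröbner basis: {x_2^{3} - x_2^{2}, x_1^{2} + x_2^{2} + x_1 + x_2 + 1, x_1x_2 - x_2^{2} - x_2}.

Buchberger on the second generating set:
h_1 = x_1^{2} + x_1x_2 + x_1 + 1, LT = x_1^{2}.
h_2 = x_1^{2} + x_2^{2} + x_1 + x_2 + 1, LT = x_1^{2}.

S(h_1,h_2): lcm = x_1^{2}. S = x_1x_2 - x_2^{2} - x_2.
  reduce S modulo (h_1, h_2):
  remainder x_1x_2 - x_2^{2} - x_2 ≠ 0; add k_3 = x_1x_2 - x_2^{2} - x_2 to the basis.

S(h_1,k_3): lcm = x_1^{2}x_2. S = -x_1x_2^{2} - x_1x_2 + x_2.
  reduce S modulo (h_1, h_2, k_3):
  remainder -x_2^{3} + x_2^{2} ≠ 0; add k_4 = -x_2^{3} + x_2^{2} to the basis.

The other S-polynomials (S(h_2,k_3), S(h_1,k_4), S(h_2,k_4), S(k_3,k_4)) all reduce to 0 modulo the current basis, so we have a Gröbner basis.
Inter-reduce: drop elements whose leading term is divisible by another's, tail-reduce, and make monic.
Reduced Gröbner basis: {x_2^{3} - x_2^{2}, x_1^{2} + x_2^{2} + x_1 + x_2 + 1, x_1x_2 - x_2^{2} - x_2}.

Same reduced basis, so the two generating sets span the same ideal.

Yes, the ideals are equal.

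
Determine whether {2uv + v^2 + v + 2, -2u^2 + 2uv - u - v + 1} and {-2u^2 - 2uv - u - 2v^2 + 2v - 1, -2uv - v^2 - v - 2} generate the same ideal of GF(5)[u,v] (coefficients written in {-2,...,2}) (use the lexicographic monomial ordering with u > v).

For a fixed monomial order, each ideal has a unique reduced Gröbner basis; comparing bases decides equality.
Buchberger on the first generating set:
f_1 = 2uv + v^2 + v + 2, LT = uv.
f_2 = -2u^2 + 2uv - u - v + 1, LT = u^2.

S(f_1,f_2): lcm = u^2v. S = -uv^2 + u + 2v^2 - 2v.
  reduce S modulo (f_1, f_2):
  remainder u - 2v^3 - v ≠ 0; add g_3 = u - 2v^3 - v to the basis.

S(f_1,g_3): lcm = uv. S = 2v^4 - v^2 - 2v + 1.
  reduce S modulo (f_1, f_2, g_3):
  remainder 2v^4 - v^2 - 2v + 1 ≠ 0; add g_4 = 2v^4 - v^2 - 2v + 1 to the basis.

The other S-polynomials (S(f_2,g_3), S(f_1,g_4), S(f_2,g_4), S(g_3,g_4)) all reduce to 0 modulo the current basis, so we have a Gröbner basis.
Inter-reduce: drop elements whose leading term is divisible by another's, tail-reduce, and make monic.
Reduced Gröbner basis: {u - 2v^3 - v, v^4 + 2v^2 - v - 2}.

Buchberger on the second generating set:
h_1 = -2u^2 - 2uv - u - 2v^2 + 2v - 1, LT = u^2.
h_2 = -2uv - v^2 - v - 2, LT = uv.

S(h_1,h_2): lcm = u^2v. S = -2uv^2 - u + v^3 - v^2 - 2v.
  reduce S modulo (h_1, h_2):
  remainder -u + 2v^3 ≠ 0; add k_3 = -u + 2v^3 to the basis.

S(h_1,k_3): lcm = u^2. S = 2uv^3 + uv - 2u + v^2 - v - 2.
  reduce S modulo (h_1, h_2, k_3):
  remainder -v^4 + v^2 + v + 2 ≠ 0; add k_4 = -v^4 + v^2 + v + 2 to the basis.

The other S-polynomials (S(h_2,k_3), S(h_1,k_4), S(h_2,k_4), S(k_3,k_4)) all reduce to 0 modulo the current basis, so we have a Gröbner basis.
Inter-reduce: drop elements whose leading term is divisible by another's, tail-reduce, and make monic.
Reduced Gröbner basis: {u - 2v^3, v^4 - v^2 - v - 2}.

The bases are distinct; the ideals are different.

No, the ideals differ.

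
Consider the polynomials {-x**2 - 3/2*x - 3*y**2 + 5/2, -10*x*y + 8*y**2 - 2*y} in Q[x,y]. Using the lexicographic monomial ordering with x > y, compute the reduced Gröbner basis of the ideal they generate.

f_1 = -x**2 - 3/2*x - 3*y**2 + 5/2, LT = x**2.
f_2 = -10*x*y + 8*y**2 - 2*y, LT = x*y.

S(f_1,f_2): lcm = x**2*y. S = 4/5*x*y**2 + 13/10*x*y + 3*y**3 - 5/2*y.
  leading term x*y**2: subtract (-2/25*y)·f_2 from 4/5*x*y**2 + 13/10*x*y + 3*y**3 - 5/2*y → 13/10*x*y + 91/25*y**3 - 4/25*y**2 - 5/2*y
  leading term x*y: subtract (-13/100)·f_2 from 13/10*x*y + 91/25*y**3 - 4/25*y**2 - 5/2*y → 91/25*y**3 + 22/25*y**2 - 69/25*y
  leading term y**3: no divisor's leading term divides it; move 91/25*y**3 to the remainder.
  leading term y**2: no divisor's leading term divides it; move 22/25*y**2 to the remainder.
  leading term y: no divisor's leading term divides it; move -69/25*y to the remainder.
  remainder 91/25*y**3 + 22/25*y**2 - 69/25*y ≠ 0; add g_3 = 91/25*y**3 + 22/25*y**2 - 69/25*y to the basis.

The other S-polynomials (S(f_1,g_3), S(f_2,g_3)) all reduce to 0 modulo the current basis, so we have a Gröbner basis.

G = {x**2 + 3/2*x + 3*y**2 - 5/2, x*y - 4/5*y**2 + 1/5*y, y**3 + 22/91*y**2 - 69/91*y}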